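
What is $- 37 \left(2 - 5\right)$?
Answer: $111$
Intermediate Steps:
$- 37 \left(2 - 5\right) = \left(-37\right) \left(-3\right) = 111$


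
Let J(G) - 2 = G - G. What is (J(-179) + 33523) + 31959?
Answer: 65484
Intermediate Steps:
J(G) = 2 (J(G) = 2 + (G - G) = 2 + 0 = 2)
(J(-179) + 33523) + 31959 = (2 + 33523) + 31959 = 33525 + 31959 = 65484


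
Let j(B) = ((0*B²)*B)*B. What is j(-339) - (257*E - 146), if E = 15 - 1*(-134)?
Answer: -38147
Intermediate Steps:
E = 149 (E = 15 + 134 = 149)
j(B) = 0 (j(B) = (0*B)*B = 0*B = 0)
j(-339) - (257*E - 146) = 0 - (257*149 - 146) = 0 - (38293 - 146) = 0 - 1*38147 = 0 - 38147 = -38147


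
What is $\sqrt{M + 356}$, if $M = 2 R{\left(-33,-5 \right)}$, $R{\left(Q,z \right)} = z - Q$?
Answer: $2 \sqrt{103} \approx 20.298$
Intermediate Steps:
$M = 56$ ($M = 2 \left(-5 - -33\right) = 2 \left(-5 + 33\right) = 2 \cdot 28 = 56$)
$\sqrt{M + 356} = \sqrt{56 + 356} = \sqrt{412} = 2 \sqrt{103}$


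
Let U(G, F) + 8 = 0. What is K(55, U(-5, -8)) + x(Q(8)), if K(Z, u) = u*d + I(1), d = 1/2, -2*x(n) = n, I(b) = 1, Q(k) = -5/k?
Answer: -43/16 ≈ -2.6875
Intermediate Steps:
U(G, F) = -8 (U(G, F) = -8 + 0 = -8)
x(n) = -n/2
d = ½ ≈ 0.50000
K(Z, u) = 1 + u/2 (K(Z, u) = u*(½) + 1 = u/2 + 1 = 1 + u/2)
K(55, U(-5, -8)) + x(Q(8)) = (1 + (½)*(-8)) - (-5)/(2*8) = (1 - 4) - (-5)/(2*8) = -3 - ½*(-5/8) = -3 + 5/16 = -43/16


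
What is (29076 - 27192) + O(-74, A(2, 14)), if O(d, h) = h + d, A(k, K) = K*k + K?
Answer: 1852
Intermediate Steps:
A(k, K) = K + K*k
O(d, h) = d + h
(29076 - 27192) + O(-74, A(2, 14)) = (29076 - 27192) + (-74 + 14*(1 + 2)) = 1884 + (-74 + 14*3) = 1884 + (-74 + 42) = 1884 - 32 = 1852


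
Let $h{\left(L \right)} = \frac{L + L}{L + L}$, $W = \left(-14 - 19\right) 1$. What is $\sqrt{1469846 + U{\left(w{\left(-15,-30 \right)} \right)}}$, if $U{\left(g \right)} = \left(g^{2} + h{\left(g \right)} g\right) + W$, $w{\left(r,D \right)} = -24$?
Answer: $\sqrt{1470365} \approx 1212.6$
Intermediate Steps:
$W = -33$ ($W = \left(-33\right) 1 = -33$)
$h{\left(L \right)} = 1$ ($h{\left(L \right)} = \frac{2 L}{2 L} = 2 L \frac{1}{2 L} = 1$)
$U{\left(g \right)} = -33 + g + g^{2}$ ($U{\left(g \right)} = \left(g^{2} + 1 g\right) - 33 = \left(g^{2} + g\right) - 33 = \left(g + g^{2}\right) - 33 = -33 + g + g^{2}$)
$\sqrt{1469846 + U{\left(w{\left(-15,-30 \right)} \right)}} = \sqrt{1469846 - \left(57 - 576\right)} = \sqrt{1469846 - -519} = \sqrt{1469846 + 519} = \sqrt{1470365}$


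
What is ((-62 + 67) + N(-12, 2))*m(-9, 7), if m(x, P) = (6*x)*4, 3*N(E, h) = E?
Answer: -216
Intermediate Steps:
N(E, h) = E/3
m(x, P) = 24*x
((-62 + 67) + N(-12, 2))*m(-9, 7) = ((-62 + 67) + (⅓)*(-12))*(24*(-9)) = (5 - 4)*(-216) = 1*(-216) = -216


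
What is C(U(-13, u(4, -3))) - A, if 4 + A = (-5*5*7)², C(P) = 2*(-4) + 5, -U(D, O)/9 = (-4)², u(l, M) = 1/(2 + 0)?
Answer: -30624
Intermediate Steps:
u(l, M) = ½ (u(l, M) = 1/2 = ½)
U(D, O) = -144 (U(D, O) = -9*(-4)² = -9*16 = -144)
C(P) = -3 (C(P) = -8 + 5 = -3)
A = 30621 (A = -4 + (-5*5*7)² = -4 + (-25*7)² = -4 + (-175)² = -4 + 30625 = 30621)
C(U(-13, u(4, -3))) - A = -3 - 1*30621 = -3 - 30621 = -30624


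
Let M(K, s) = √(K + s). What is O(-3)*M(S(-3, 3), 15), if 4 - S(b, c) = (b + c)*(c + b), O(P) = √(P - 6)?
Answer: 3*I*√19 ≈ 13.077*I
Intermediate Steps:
O(P) = √(-6 + P)
S(b, c) = 4 - (b + c)² (S(b, c) = 4 - (b + c)*(c + b) = 4 - (b + c)*(b + c) = 4 - (b + c)²)
O(-3)*M(S(-3, 3), 15) = √(-6 - 3)*√((4 - (-3 + 3)²) + 15) = √(-9)*√((4 - 1*0²) + 15) = (3*I)*√((4 - 1*0) + 15) = (3*I)*√((4 + 0) + 15) = (3*I)*√(4 + 15) = (3*I)*√19 = 3*I*√19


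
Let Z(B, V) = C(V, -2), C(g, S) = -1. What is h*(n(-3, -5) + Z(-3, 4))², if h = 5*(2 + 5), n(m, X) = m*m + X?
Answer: 315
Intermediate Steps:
Z(B, V) = -1
n(m, X) = X + m² (n(m, X) = m² + X = X + m²)
h = 35 (h = 5*7 = 35)
h*(n(-3, -5) + Z(-3, 4))² = 35*((-5 + (-3)²) - 1)² = 35*((-5 + 9) - 1)² = 35*(4 - 1)² = 35*3² = 35*9 = 315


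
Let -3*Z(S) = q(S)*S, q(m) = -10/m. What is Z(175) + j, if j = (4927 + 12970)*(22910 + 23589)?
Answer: 2496577819/3 ≈ 8.3219e+8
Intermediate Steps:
j = 832192603 (j = 17897*46499 = 832192603)
Z(S) = 10/3 (Z(S) = -(-10/S)*S/3 = -⅓*(-10) = 10/3)
Z(175) + j = 10/3 + 832192603 = 2496577819/3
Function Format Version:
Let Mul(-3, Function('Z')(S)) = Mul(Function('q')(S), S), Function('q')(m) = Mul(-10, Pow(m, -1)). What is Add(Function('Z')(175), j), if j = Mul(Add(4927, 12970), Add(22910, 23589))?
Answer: Rational(2496577819, 3) ≈ 8.3219e+8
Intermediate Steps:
j = 832192603 (j = Mul(17897, 46499) = 832192603)
Function('Z')(S) = Rational(10, 3) (Function('Z')(S) = Mul(Rational(-1, 3), Mul(Mul(-10, Pow(S, -1)), S)) = Mul(Rational(-1, 3), -10) = Rational(10, 3))
Add(Function('Z')(175), j) = Add(Rational(10, 3), 832192603) = Rational(2496577819, 3)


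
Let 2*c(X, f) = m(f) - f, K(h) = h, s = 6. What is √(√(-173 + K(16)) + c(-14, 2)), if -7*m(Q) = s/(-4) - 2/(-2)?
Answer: √(-189 + 196*I*√157)/14 ≈ 2.4086 + 2.6011*I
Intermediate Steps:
m(Q) = 1/14 (m(Q) = -(6/(-4) - 2/(-2))/7 = -(6*(-¼) - 2*(-½))/7 = -(-3/2 + 1)/7 = -⅐*(-½) = 1/14)
c(X, f) = 1/28 - f/2 (c(X, f) = (1/14 - f)/2 = 1/28 - f/2)
√(√(-173 + K(16)) + c(-14, 2)) = √(√(-173 + 16) + (1/28 - ½*2)) = √(√(-157) + (1/28 - 1)) = √(I*√157 - 27/28) = √(-27/28 + I*√157)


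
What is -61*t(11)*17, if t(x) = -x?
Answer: 11407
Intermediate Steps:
-61*t(11)*17 = -(-61)*11*17 = -61*(-11)*17 = 671*17 = 11407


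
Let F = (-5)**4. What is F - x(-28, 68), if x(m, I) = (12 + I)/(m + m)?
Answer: 4385/7 ≈ 626.43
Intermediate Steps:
x(m, I) = (12 + I)/(2*m) (x(m, I) = (12 + I)/((2*m)) = (12 + I)*(1/(2*m)) = (12 + I)/(2*m))
F = 625
F - x(-28, 68) = 625 - (12 + 68)/(2*(-28)) = 625 - (-1)*80/(2*28) = 625 - 1*(-10/7) = 625 + 10/7 = 4385/7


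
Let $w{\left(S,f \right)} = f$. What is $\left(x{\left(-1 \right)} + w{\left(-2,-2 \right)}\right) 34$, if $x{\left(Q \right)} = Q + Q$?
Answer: $-136$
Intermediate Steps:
$x{\left(Q \right)} = 2 Q$
$\left(x{\left(-1 \right)} + w{\left(-2,-2 \right)}\right) 34 = \left(2 \left(-1\right) - 2\right) 34 = \left(-2 - 2\right) 34 = \left(-4\right) 34 = -136$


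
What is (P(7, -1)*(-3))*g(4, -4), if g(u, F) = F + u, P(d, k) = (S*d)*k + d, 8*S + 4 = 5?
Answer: 0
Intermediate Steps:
S = ⅛ (S = -½ + (⅛)*5 = -½ + 5/8 = ⅛ ≈ 0.12500)
P(d, k) = d + d*k/8 (P(d, k) = (d/8)*k + d = d*k/8 + d = d + d*k/8)
(P(7, -1)*(-3))*g(4, -4) = (((⅛)*7*(8 - 1))*(-3))*(-4 + 4) = (((⅛)*7*7)*(-3))*0 = ((49/8)*(-3))*0 = -147/8*0 = 0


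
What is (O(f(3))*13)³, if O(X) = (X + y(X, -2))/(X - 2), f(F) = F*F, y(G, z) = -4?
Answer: 274625/343 ≈ 800.66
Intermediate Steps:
f(F) = F²
O(X) = (-4 + X)/(-2 + X) (O(X) = (X - 4)/(X - 2) = (-4 + X)/(-2 + X))
(O(f(3))*13)³ = (((-4 + 3²)/(-2 + 3²))*13)³ = (((-4 + 9)/(-2 + 9))*13)³ = ((5/7)*13)³ = (65/7)³ = 274625/343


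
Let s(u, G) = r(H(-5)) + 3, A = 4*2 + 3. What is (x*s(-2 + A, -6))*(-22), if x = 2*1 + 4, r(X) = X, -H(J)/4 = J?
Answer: -3036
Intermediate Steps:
H(J) = -4*J
A = 11 (A = 8 + 3 = 11)
x = 6 (x = 2 + 4 = 6)
s(u, G) = 23 (s(u, G) = -4*(-5) + 3 = 20 + 3 = 23)
(x*s(-2 + A, -6))*(-22) = (6*23)*(-22) = 138*(-22) = -3036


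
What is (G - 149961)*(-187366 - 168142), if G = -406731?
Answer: 197908459536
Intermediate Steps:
(G - 149961)*(-187366 - 168142) = (-406731 - 149961)*(-187366 - 168142) = -556692*(-355508) = 197908459536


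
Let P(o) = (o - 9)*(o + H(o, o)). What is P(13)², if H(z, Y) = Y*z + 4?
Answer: 553536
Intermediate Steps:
H(z, Y) = 4 + Y*z
P(o) = (-9 + o)*(4 + o + o²) (P(o) = (o - 9)*(o + (4 + o*o)) = (-9 + o)*(o + (4 + o²)) = (-9 + o)*(4 + o + o²))
P(13)² = (-36 + 13³ - 8*13² - 5*13)² = (-36 + 2197 - 8*169 - 65)² = (-36 + 2197 - 1352 - 65)² = 744² = 553536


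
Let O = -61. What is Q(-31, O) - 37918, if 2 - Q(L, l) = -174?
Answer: -37742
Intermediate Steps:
Q(L, l) = 176 (Q(L, l) = 2 - 1*(-174) = 2 + 174 = 176)
Q(-31, O) - 37918 = 176 - 37918 = -37742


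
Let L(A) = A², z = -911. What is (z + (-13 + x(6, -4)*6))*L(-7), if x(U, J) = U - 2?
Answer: -44100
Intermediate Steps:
x(U, J) = -2 + U
(z + (-13 + x(6, -4)*6))*L(-7) = (-911 + (-13 + (-2 + 6)*6))*(-7)² = (-911 + (-13 + 4*6))*49 = (-911 + (-13 + 24))*49 = (-911 + 11)*49 = -900*49 = -44100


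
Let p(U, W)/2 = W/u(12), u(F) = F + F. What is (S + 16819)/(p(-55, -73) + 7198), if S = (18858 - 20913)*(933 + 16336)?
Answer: -425651712/86303 ≈ -4932.1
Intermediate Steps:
u(F) = 2*F
p(U, W) = W/12 (p(U, W) = 2*(W/((2*12))) = 2*(W/24) = W/12)
S = -35487795 (S = -2055*17269 = -35487795)
(S + 16819)/(p(-55, -73) + 7198) = (-35487795 + 16819)/((1/12)*(-73) + 7198) = -35470976/(-73/12 + 7198) = -35470976/86303/12 = -35470976*12/86303 = -425651712/86303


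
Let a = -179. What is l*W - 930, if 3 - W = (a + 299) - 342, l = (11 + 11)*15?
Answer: 73320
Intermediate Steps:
l = 330 (l = 22*15 = 330)
W = 225 (W = 3 - ((-179 + 299) - 342) = 3 - (120 - 342) = 3 - 1*(-222) = 3 + 222 = 225)
l*W - 930 = 330*225 - 930 = 74250 - 930 = 73320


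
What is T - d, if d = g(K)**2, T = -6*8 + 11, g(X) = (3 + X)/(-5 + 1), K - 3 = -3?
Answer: -601/16 ≈ -37.563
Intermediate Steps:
K = 0 (K = 3 - 3 = 0)
g(X) = -3/4 - X/4 (g(X) = (3 + X)/(-4) = (3 + X)*(-1/4) = -3/4 - X/4)
T = -37 (T = -48 + 11 = -37)
d = 9/16 (d = (-3/4 - 1/4*0)**2 = (-3/4 + 0)**2 = (-3/4)**2 = 9/16 ≈ 0.56250)
T - d = -37 - 1*9/16 = -37 - 9/16 = -601/16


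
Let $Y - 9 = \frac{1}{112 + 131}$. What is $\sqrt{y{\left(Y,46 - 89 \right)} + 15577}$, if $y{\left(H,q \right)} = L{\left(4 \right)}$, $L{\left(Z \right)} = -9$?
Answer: $4 \sqrt{973} \approx 124.77$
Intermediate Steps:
$Y = \frac{2188}{243}$ ($Y = 9 + \frac{1}{112 + 131} = 9 + \frac{1}{243} = \frac{2188}{243} \approx 9.0041$)
$y{\left(H,q \right)} = -9$
$\sqrt{y{\left(Y,46 - 89 \right)} + 15577} = \sqrt{-9 + 15577} = \sqrt{15568} = 4 \sqrt{973}$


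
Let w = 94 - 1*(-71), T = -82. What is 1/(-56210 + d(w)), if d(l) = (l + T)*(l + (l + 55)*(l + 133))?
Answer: 1/5398965 ≈ 1.8522e-7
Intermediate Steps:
w = 165 (w = 94 + 71 = 165)
d(l) = (-82 + l)*(l + (55 + l)*(133 + l)) (d(l) = (l - 82)*(l + (l + 55)*(l + 133)) = (-82 + l)*(l + (55 + l)*(133 + l)))
1/(-56210 + d(w)) = 1/(-56210 + (-599830 + 165**3 - 8183*165 + 107*165**2)) = 1/(-56210 + (-599830 + 4492125 - 1350195 + 107*27225)) = 1/(-56210 + (-599830 + 4492125 - 1350195 + 2913075)) = 1/(-56210 + 5455175) = 1/5398965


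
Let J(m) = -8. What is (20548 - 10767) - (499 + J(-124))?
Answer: 9290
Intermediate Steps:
(20548 - 10767) - (499 + J(-124)) = (20548 - 10767) - (499 - 8) = 9781 - 1*491 = 9781 - 491 = 9290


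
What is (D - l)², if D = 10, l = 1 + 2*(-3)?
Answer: 225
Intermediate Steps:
l = -5 (l = 1 - 6 = -5)
(D - l)² = (10 - 1*(-5))² = (10 + 5)² = 15² = 225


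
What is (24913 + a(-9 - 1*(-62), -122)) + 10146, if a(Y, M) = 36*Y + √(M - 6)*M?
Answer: 36967 - 976*I*√2 ≈ 36967.0 - 1380.3*I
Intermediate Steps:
a(Y, M) = 36*Y + M*√(-6 + M) (a(Y, M) = 36*Y + √(-6 + M)*M = 36*Y + M*√(-6 + M))
(24913 + a(-9 - 1*(-62), -122)) + 10146 = (24913 + (36*(-9 - 1*(-62)) - 122*√(-6 - 122))) + 10146 = (24913 + (36*(-9 + 62) - 976*I*√2)) + 10146 = (24913 + (36*53 - 976*I*√2)) + 10146 = (24913 + (1908 - 976*I*√2)) + 10146 = (26821 - 976*I*√2) + 10146 = 36967 - 976*I*√2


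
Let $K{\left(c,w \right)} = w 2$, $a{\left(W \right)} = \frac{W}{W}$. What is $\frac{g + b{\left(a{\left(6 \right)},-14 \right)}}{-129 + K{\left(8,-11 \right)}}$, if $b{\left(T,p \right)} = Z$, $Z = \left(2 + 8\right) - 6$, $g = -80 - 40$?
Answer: $\frac{116}{151} \approx 0.76821$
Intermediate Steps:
$g = -120$
$a{\left(W \right)} = 1$
$K{\left(c,w \right)} = 2 w$
$Z = 4$ ($Z = 10 - 6 = 4$)
$b{\left(T,p \right)} = 4$
$\frac{g + b{\left(a{\left(6 \right)},-14 \right)}}{-129 + K{\left(8,-11 \right)}} = \frac{-120 + 4}{-129 + 2 \left(-11\right)} = - \frac{116}{-129 - 22} = - \frac{116}{-151} = \left(-116\right) \left(- \frac{1}{151}\right) = \frac{116}{151}$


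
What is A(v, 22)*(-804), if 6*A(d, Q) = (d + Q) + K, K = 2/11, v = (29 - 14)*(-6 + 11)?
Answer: -143246/11 ≈ -13022.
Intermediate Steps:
v = 75 (v = 15*5 = 75)
K = 2/11 (K = 2*(1/11) = 2/11 ≈ 0.18182)
A(d, Q) = 1/33 + Q/6 + d/6 (A(d, Q) = ((d + Q) + 2/11)/6 = ((Q + d) + 2/11)/6 = (2/11 + Q + d)/6 = 1/33 + Q/6 + d/6)
A(v, 22)*(-804) = (1/33 + (⅙)*22 + (⅙)*75)*(-804) = (1/33 + 11/3 + 25/2)*(-804) = (1069/66)*(-804) = -143246/11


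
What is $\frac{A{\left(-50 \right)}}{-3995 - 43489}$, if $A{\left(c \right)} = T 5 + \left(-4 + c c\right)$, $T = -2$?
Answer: $- \frac{1243}{23742} \approx -0.052354$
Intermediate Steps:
$A{\left(c \right)} = -14 + c^{2}$ ($A{\left(c \right)} = \left(-2\right) 5 + \left(-4 + c c\right) = -10 + \left(-4 + c^{2}\right) = -14 + c^{2}$)
$\frac{A{\left(-50 \right)}}{-3995 - 43489} = \frac{-14 + \left(-50\right)^{2}}{-3995 - 43489} = \frac{-14 + 2500}{-47484} = 2486 \left(- \frac{1}{47484}\right) = - \frac{1243}{23742}$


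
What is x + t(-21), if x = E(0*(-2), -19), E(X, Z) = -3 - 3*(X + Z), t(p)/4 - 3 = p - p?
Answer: 66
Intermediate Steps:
t(p) = 12 (t(p) = 12 + 4*(p - p) = 12 + 4*0 = 12 + 0 = 12)
E(X, Z) = -3 - 3*X - 3*Z (E(X, Z) = -3 + (-3*X - 3*Z) = -3 - 3*X - 3*Z)
x = 54 (x = -3 - 0*(-2) - 3*(-19) = -3 - 3*0 + 57 = -3 + 0 + 57 = 54)
x + t(-21) = 54 + 12 = 66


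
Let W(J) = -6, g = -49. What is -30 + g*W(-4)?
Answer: 264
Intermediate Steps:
-30 + g*W(-4) = -30 - 49*(-6) = -30 + 294 = 264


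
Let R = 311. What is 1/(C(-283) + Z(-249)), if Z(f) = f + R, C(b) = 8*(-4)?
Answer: 1/30 ≈ 0.033333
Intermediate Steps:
C(b) = -32
Z(f) = 311 + f (Z(f) = f + 311 = 311 + f)
1/(C(-283) + Z(-249)) = 1/(-32 + (311 - 249)) = 1/(-32 + 62) = 1/30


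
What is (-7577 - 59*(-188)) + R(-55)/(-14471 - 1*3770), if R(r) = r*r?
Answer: 64114090/18241 ≈ 3514.8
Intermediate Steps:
R(r) = r²
(-7577 - 59*(-188)) + R(-55)/(-14471 - 1*3770) = (-7577 - 59*(-188)) + (-55)²/(-14471 - 1*3770) = (-7577 + 11092) + 3025/(-14471 - 3770) = 3515 + 3025/(-18241) = 3515 + 3025*(-1/18241) = 3515 - 3025/18241 = 64114090/18241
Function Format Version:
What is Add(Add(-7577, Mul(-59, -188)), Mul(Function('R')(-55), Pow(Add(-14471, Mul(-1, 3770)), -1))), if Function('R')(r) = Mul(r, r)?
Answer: Rational(64114090, 18241) ≈ 3514.8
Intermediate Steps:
Function('R')(r) = Pow(r, 2)
Add(Add(-7577, Mul(-59, -188)), Mul(Function('R')(-55), Pow(Add(-14471, Mul(-1, 3770)), -1))) = Add(Add(-7577, Mul(-59, -188)), Mul(Pow(-55, 2), Pow(Add(-14471, Mul(-1, 3770)), -1))) = Add(Add(-7577, 11092), Mul(3025, Pow(Add(-14471, -3770), -1))) = Add(3515, Mul(3025, Pow(-18241, -1))) = Add(3515, Mul(3025, Rational(-1, 18241))) = Add(3515, Rational(-3025, 18241)) = Rational(64114090, 18241)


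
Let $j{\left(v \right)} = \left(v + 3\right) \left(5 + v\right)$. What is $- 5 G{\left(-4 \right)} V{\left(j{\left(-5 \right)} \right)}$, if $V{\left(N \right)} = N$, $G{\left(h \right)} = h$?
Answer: $0$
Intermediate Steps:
$j{\left(v \right)} = \left(3 + v\right) \left(5 + v\right)$
$- 5 G{\left(-4 \right)} V{\left(j{\left(-5 \right)} \right)} = \left(-5\right) \left(-4\right) \left(15 + \left(-5\right)^{2} + 8 \left(-5\right)\right) = 20 \left(15 + 25 - 40\right) = 20 \cdot 0 = 0$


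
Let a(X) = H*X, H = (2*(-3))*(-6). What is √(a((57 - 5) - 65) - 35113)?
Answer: I*√35581 ≈ 188.63*I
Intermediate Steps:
H = 36 (H = -6*(-6) = 36)
a(X) = 36*X
√(a((57 - 5) - 65) - 35113) = √(36*((57 - 5) - 65) - 35113) = √(36*(52 - 65) - 35113) = √(36*(-13) - 35113) = √(-468 - 35113) = √(-35581) = I*√35581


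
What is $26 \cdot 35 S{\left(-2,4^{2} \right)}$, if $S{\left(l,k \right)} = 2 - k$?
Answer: $-12740$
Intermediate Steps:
$26 \cdot 35 S{\left(-2,4^{2} \right)} = 26 \cdot 35 \left(2 - 4^{2}\right) = 910 \left(2 - 16\right) = 910 \left(-14\right) = -12740$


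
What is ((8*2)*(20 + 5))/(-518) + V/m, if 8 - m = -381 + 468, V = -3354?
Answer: 852886/20461 ≈ 41.683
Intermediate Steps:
m = -79 (m = 8 - (-381 + 468) = 8 - 1*87 = 8 - 87 = -79)
((8*2)*(20 + 5))/(-518) + V/m = ((8*2)*(20 + 5))/(-518) - 3354/(-79) = (16*25)*(-1/518) - 3354*(-1/79) = 400*(-1/518) + 3354/79 = -200/259 + 3354/79 = 852886/20461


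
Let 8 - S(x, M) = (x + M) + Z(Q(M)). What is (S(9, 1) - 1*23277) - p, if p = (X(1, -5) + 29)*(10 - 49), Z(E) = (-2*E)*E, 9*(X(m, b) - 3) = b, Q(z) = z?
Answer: -66152/3 ≈ -22051.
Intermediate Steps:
X(m, b) = 3 + b/9
Z(E) = -2*E²
S(x, M) = 8 - M - x + 2*M² (S(x, M) = 8 - ((x + M) - 2*M²) = 8 - ((M + x) - 2*M²) = 8 - (M + x - 2*M²) = 8 + (-M - x + 2*M²) = 8 - M - x + 2*M²)
p = -3679/3 (p = ((3 + (⅑)*(-5)) + 29)*(10 - 49) = ((3 - 5/9) + 29)*(-39) = (22/9 + 29)*(-39) = (283/9)*(-39) = -3679/3 ≈ -1226.3)
(S(9, 1) - 1*23277) - p = ((8 - 1*1 - 1*9 + 2*1²) - 1*23277) - 1*(-3679/3) = ((8 - 1 - 9 + 2*1) - 23277) + 3679/3 = ((8 - 1 - 9 + 2) - 23277) + 3679/3 = (0 - 23277) + 3679/3 = -23277 + 3679/3 = -66152/3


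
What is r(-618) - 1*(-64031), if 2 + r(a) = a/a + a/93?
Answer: 1984724/31 ≈ 64023.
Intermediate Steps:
r(a) = -1 + a/93 (r(a) = -2 + (a/a + a/93) = -2 + (1 + a*(1/93)) = -2 + (1 + a/93) = -1 + a/93)
r(-618) - 1*(-64031) = (-1 + (1/93)*(-618)) - 1*(-64031) = (-1 - 206/31) + 64031 = -237/31 + 64031 = 1984724/31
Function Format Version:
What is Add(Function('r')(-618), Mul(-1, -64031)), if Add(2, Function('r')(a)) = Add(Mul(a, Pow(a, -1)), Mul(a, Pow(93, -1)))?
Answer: Rational(1984724, 31) ≈ 64023.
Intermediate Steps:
Function('r')(a) = Add(-1, Mul(Rational(1, 93), a)) (Function('r')(a) = Add(-2, Add(Mul(a, Pow(a, -1)), Mul(a, Pow(93, -1)))) = Add(-2, Add(1, Mul(a, Rational(1, 93)))) = Add(-2, Add(1, Mul(Rational(1, 93), a))) = Add(-1, Mul(Rational(1, 93), a)))
Add(Function('r')(-618), Mul(-1, -64031)) = Add(Add(-1, Mul(Rational(1, 93), -618)), Mul(-1, -64031)) = Add(Add(-1, Rational(-206, 31)), 64031) = Add(Rational(-237, 31), 64031) = Rational(1984724, 31)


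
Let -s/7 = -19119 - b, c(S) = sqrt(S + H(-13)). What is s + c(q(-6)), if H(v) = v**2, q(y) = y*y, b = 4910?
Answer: 168203 + sqrt(205) ≈ 1.6822e+5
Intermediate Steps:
q(y) = y**2
c(S) = sqrt(169 + S) (c(S) = sqrt(S + (-13)**2) = sqrt(S + 169) = sqrt(169 + S))
s = 168203 (s = -7*(-19119 - 1*4910) = -7*(-19119 - 4910) = -7*(-24029) = 168203)
s + c(q(-6)) = 168203 + sqrt(169 + (-6)**2) = 168203 + sqrt(169 + 36) = 168203 + sqrt(205)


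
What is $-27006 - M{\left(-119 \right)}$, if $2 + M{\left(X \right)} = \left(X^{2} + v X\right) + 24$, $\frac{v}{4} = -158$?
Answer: $-116397$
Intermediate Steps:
$v = -632$ ($v = 4 \left(-158\right) = -632$)
$M{\left(X \right)} = 22 + X^{2} - 632 X$ ($M{\left(X \right)} = -2 + \left(\left(X^{2} - 632 X\right) + 24\right) = -2 + \left(24 + X^{2} - 632 X\right) = 22 + X^{2} - 632 X$)
$-27006 - M{\left(-119 \right)} = -27006 - \left(22 + \left(-119\right)^{2} - -75208\right) = -27006 - \left(22 + 14161 + 75208\right) = -27006 - 89391 = -116397$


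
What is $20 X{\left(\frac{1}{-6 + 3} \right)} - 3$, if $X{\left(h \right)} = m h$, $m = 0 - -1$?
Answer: $- \frac{29}{3} \approx -9.6667$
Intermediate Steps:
$m = 1$ ($m = 0 + 1 = 1$)
$X{\left(h \right)} = h$ ($X{\left(h \right)} = 1 h = h$)
$20 X{\left(\frac{1}{-6 + 3} \right)} - 3 = \frac{20}{-6 + 3} - 3 = \frac{20}{-3} - 3 = 20 \left(- \frac{1}{3}\right) - 3 = - \frac{20}{3} - 3 = - \frac{29}{3}$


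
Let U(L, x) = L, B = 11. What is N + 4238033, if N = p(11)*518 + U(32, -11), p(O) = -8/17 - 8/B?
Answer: 792402123/187 ≈ 4.2374e+6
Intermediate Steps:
p(O) = -224/187 (p(O) = -8/17 - 8/11 = -224/187)
N = -110048/187 (N = -224/187*518 + 32 = -116032/187 + 32 = -110048/187 ≈ -588.49)
N + 4238033 = -110048/187 + 4238033 = 792402123/187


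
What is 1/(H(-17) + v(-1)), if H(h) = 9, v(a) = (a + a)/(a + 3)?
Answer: ⅛ ≈ 0.12500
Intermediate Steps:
v(a) = 2*a/(3 + a) (v(a) = (2*a)/(3 + a) = 2*a/(3 + a))
1/(H(-17) + v(-1)) = 1/(9 + 2*(-1)/(3 - 1)) = 1/(9 + 2*(-1)/2) = 1/(9 + 2*(-1)*(½)) = 1/(9 - 1) = 1/8 = ⅛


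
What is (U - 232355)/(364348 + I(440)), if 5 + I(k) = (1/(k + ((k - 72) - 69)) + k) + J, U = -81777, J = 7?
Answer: -232143548/269579811 ≈ -0.86113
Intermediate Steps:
I(k) = 2 + k + 1/(-141 + 2*k) (I(k) = -5 + ((1/(k + ((k - 72) - 69)) + k) + 7) = -5 + ((1/(k + ((-72 + k) - 69)) + k) + 7) = -5 + ((1/(k + (-141 + k)) + k) + 7) = -5 + ((1/(-141 + 2*k) + k) + 7) = -5 + ((k + 1/(-141 + 2*k)) + 7) = -5 + (7 + k + 1/(-141 + 2*k)) = 2 + k + 1/(-141 + 2*k))
(U - 232355)/(364348 + I(440)) = (-81777 - 232355)/(364348 + (-281 - 137*440 + 2*440²)/(-141 + 2*440)) = -314132/(364348 + (-281 - 60280 + 2*193600)/(-141 + 880)) = -314132/(364348 + (-281 - 60280 + 387200)/739) = -314132/(364348 + (1/739)*326639) = -314132/(364348 + 326639/739) = -314132/269579811/739 = -314132*739/269579811 = -232143548/269579811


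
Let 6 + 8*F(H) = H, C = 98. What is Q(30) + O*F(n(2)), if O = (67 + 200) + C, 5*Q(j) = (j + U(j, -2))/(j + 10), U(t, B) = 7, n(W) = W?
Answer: -36463/200 ≈ -182.31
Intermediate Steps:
F(H) = -¾ + H/8
Q(j) = (7 + j)/(5*(10 + j)) (Q(j) = ((j + 7)/(j + 10))/5 = ((7 + j)/(10 + j))/5 = (7 + j)/(5*(10 + j)))
O = 365 (O = (67 + 200) + 98 = 267 + 98 = 365)
Q(30) + O*F(n(2)) = (7 + 30)/(5*(10 + 30)) + 365*(-¾ + (⅛)*2) = (⅕)*37/40 + 365*(-¾ + ¼) = (⅕)*(1/40)*37 + 365*(-½) = 37/200 - 365/2 = -36463/200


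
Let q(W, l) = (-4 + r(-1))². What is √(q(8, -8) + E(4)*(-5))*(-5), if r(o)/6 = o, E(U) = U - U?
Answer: -50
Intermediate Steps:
E(U) = 0
r(o) = 6*o
q(W, l) = 100 (q(W, l) = (-4 + 6*(-1))² = (-4 - 6)² = (-10)² = 100)
√(q(8, -8) + E(4)*(-5))*(-5) = √(100 + 0*(-5))*(-5) = √(100 + 0)*(-5) = √100*(-5) = 10*(-5) = -50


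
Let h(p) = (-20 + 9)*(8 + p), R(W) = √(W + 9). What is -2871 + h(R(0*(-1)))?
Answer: -2992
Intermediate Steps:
R(W) = √(9 + W)
h(p) = -88 - 11*p (h(p) = -11*(8 + p) = -88 - 11*p)
-2871 + h(R(0*(-1))) = -2871 + (-88 - 11*√(9 + 0*(-1))) = -2871 + (-88 - 11*√(9 + 0)) = -2871 + (-88 - 11*√9) = -2871 + (-88 - 11*3) = -2871 + (-88 - 33) = -2871 - 121 = -2992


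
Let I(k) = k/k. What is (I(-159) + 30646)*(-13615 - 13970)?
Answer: -845397495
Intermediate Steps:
I(k) = 1
(I(-159) + 30646)*(-13615 - 13970) = (1 + 30646)*(-13615 - 13970) = 30647*(-27585) = -845397495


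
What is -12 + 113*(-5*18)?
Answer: -10182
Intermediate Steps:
-12 + 113*(-5*18) = -12 + 113*(-90) = -12 - 10170 = -10182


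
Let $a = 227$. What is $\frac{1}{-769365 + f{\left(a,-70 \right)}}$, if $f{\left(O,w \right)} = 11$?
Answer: $- \frac{1}{769354} \approx -1.2998 \cdot 10^{-6}$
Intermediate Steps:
$\frac{1}{-769365 + f{\left(a,-70 \right)}} = \frac{1}{-769365 + 11} = \frac{1}{-769354} = - \frac{1}{769354}$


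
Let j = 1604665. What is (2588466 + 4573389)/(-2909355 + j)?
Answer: -1432371/260938 ≈ -5.4893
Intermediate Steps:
(2588466 + 4573389)/(-2909355 + j) = (2588466 + 4573389)/(-2909355 + 1604665) = 7161855/(-1304690) = 7161855*(-1/1304690) = -1432371/260938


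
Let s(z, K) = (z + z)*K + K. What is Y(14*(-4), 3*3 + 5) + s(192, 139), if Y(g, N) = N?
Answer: 53529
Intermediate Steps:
s(z, K) = K + 2*K*z (s(z, K) = (2*z)*K + K = 2*K*z + K = K + 2*K*z)
Y(14*(-4), 3*3 + 5) + s(192, 139) = (3*3 + 5) + 139*(1 + 2*192) = (9 + 5) + 139*(1 + 384) = 14 + 139*385 = 14 + 53515 = 53529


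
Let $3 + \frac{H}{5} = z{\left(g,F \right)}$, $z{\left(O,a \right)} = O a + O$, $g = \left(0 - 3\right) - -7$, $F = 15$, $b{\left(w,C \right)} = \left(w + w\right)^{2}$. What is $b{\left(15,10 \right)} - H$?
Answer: $595$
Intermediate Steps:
$b{\left(w,C \right)} = 4 w^{2}$ ($b{\left(w,C \right)} = \left(2 w\right)^{2} = 4 w^{2}$)
$g = 4$ ($g = \left(0 - 3\right) + 7 = -3 + 7 = 4$)
$z{\left(O,a \right)} = O + O a$
$H = 305$ ($H = -15 + 5 \cdot 4 \left(1 + 15\right) = -15 + 5 \cdot 4 \cdot 16 = -15 + 5 \cdot 64 = -15 + 320 = 305$)
$b{\left(15,10 \right)} - H = 4 \cdot 15^{2} - 305 = 4 \cdot 225 - 305 = 900 - 305 = 595$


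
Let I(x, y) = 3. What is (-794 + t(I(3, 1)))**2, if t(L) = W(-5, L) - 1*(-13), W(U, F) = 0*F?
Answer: 609961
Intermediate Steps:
W(U, F) = 0
t(L) = 13 (t(L) = 0 - 1*(-13) = 0 + 13 = 13)
(-794 + t(I(3, 1)))**2 = (-794 + 13)**2 = (-781)**2 = 609961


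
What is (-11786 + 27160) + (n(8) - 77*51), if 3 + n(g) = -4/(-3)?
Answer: 34336/3 ≈ 11445.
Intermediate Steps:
n(g) = -5/3 (n(g) = -3 - 4/(-3) = -3 - 4*(-⅓) = -3 + 4/3 = -5/3)
(-11786 + 27160) + (n(8) - 77*51) = (-11786 + 27160) + (-5/3 - 77*51) = 15374 + (-5/3 - 3927) = 15374 - 11786/3 = 34336/3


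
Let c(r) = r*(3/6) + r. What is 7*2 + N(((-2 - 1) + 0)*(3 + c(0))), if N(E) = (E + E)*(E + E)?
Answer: 338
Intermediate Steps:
c(r) = 3*r/2 (c(r) = r*(3*(1/6)) + r = r*(1/2) + r = r/2 + r = 3*r/2)
N(E) = 4*E**2 (N(E) = (2*E)*(2*E) = 4*E**2)
7*2 + N(((-2 - 1) + 0)*(3 + c(0))) = 7*2 + 4*(((-2 - 1) + 0)*(3 + (3/2)*0))**2 = 14 + 4*((-3 + 0)*(3 + 0))**2 = 14 + 4*(-3*3)**2 = 14 + 4*(-9)**2 = 14 + 4*81 = 14 + 324 = 338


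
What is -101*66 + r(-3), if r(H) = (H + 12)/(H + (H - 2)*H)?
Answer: -26661/4 ≈ -6665.3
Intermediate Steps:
r(H) = (12 + H)/(H + H*(-2 + H)) (r(H) = (12 + H)/(H + (-2 + H)*H) = (12 + H)/(H + H*(-2 + H)))
-101*66 + r(-3) = -101*66 + (12 - 3)/((-3)*(-1 - 3)) = -6666 - 1/3*9/(-4) = -6666 - 1/3*(-1/4)*9 = -6666 + 3/4 = -26661/4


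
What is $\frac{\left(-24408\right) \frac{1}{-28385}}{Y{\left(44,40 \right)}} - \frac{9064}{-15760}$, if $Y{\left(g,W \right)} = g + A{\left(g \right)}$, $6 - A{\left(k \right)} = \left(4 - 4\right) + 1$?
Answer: $\frac{324786761}{548000810} \approx 0.59268$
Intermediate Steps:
$A{\left(k \right)} = 5$ ($A{\left(k \right)} = 6 - \left(\left(4 - 4\right) + 1\right) = 6 - \left(0 + 1\right) = 6 - 1 = 5$)
$Y{\left(g,W \right)} = 5 + g$ ($Y{\left(g,W \right)} = g + 5 = 5 + g$)
$\frac{\left(-24408\right) \frac{1}{-28385}}{Y{\left(44,40 \right)}} - \frac{9064}{-15760} = \frac{\left(-24408\right) \frac{1}{-28385}}{5 + 44} - \frac{9064}{-15760} = \frac{\left(-24408\right) \left(- \frac{1}{28385}\right)}{49} - - \frac{1133}{1970} = \frac{24408}{28385} \cdot \frac{1}{49} + \frac{1133}{1970} = \frac{24408}{1390865} + \frac{1133}{1970} = \frac{324786761}{548000810}$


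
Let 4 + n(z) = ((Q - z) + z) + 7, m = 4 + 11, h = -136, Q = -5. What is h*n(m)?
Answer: 272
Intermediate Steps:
m = 15
n(z) = -2 (n(z) = -4 + (((-5 - z) + z) + 7) = -4 + (-5 + 7) = -4 + 2 = -2)
h*n(m) = -136*(-2) = 272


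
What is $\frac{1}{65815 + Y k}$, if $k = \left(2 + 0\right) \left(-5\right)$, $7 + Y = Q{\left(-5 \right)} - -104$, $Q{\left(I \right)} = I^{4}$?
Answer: $\frac{1}{58595} \approx 1.7066 \cdot 10^{-5}$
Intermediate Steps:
$Y = 722$ ($Y = -7 - \left(-104 - \left(-5\right)^{4}\right) = -7 + \left(625 + 104\right) = -7 + 729 = 722$)
$k = -10$ ($k = 2 \left(-5\right) = -10$)
$\frac{1}{65815 + Y k} = \frac{1}{65815 + 722 \left(-10\right)} = \frac{1}{65815 - 7220} = \frac{1}{58595}$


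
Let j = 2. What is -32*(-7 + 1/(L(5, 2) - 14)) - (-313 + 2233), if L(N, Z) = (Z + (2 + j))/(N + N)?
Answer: -113472/67 ≈ -1693.6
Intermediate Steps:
L(N, Z) = (4 + Z)/(2*N) (L(N, Z) = (Z + (2 + 2))/(N + N) = (Z + 4)/((2*N)) = (4 + Z)*(1/(2*N)) = (4 + Z)/(2*N))
-32*(-7 + 1/(L(5, 2) - 14)) - (-313 + 2233) = -32*(-7 + 1/((½)*(4 + 2)/5 - 14)) - (-313 + 2233) = -32*(-7 + 1/((½)*(⅕)*6 - 14)) - 1*1920 = -32*(-7 + 1/(⅗ - 14)) - 1920 = -32*(-7 + 1/(-67/5)) - 1920 = -32*(-7 - 5/67) - 1920 = -32*(-474/67) - 1920 = 15168/67 - 1920 = -113472/67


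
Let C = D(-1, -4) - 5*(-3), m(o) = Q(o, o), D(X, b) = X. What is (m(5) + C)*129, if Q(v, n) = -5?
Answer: 1161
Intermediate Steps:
m(o) = -5
C = 14 (C = -1 - 5*(-3) = -1 + 15 = 14)
(m(5) + C)*129 = (-5 + 14)*129 = 9*129 = 1161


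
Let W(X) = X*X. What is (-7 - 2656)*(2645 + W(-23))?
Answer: -8452362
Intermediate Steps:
W(X) = X²
(-7 - 2656)*(2645 + W(-23)) = (-7 - 2656)*(2645 + (-23)²) = -2663*(2645 + 529) = -2663*3174 = -8452362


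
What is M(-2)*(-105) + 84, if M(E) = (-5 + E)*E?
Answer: -1386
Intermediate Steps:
M(E) = E*(-5 + E)
M(-2)*(-105) + 84 = -2*(-5 - 2)*(-105) + 84 = -2*(-7)*(-105) + 84 = 14*(-105) + 84 = -1470 + 84 = -1386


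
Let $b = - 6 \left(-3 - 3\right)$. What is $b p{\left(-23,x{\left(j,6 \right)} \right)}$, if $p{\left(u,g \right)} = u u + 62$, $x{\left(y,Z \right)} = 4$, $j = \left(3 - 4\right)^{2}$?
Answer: $21276$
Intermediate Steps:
$j = 1$ ($j = \left(-1\right)^{2} = 1$)
$p{\left(u,g \right)} = 62 + u^{2}$ ($p{\left(u,g \right)} = u^{2} + 62 = 62 + u^{2}$)
$b = 36$ ($b = \left(-6\right) \left(-6\right) = 36$)
$b p{\left(-23,x{\left(j,6 \right)} \right)} = 36 \left(62 + \left(-23\right)^{2}\right) = 36 \left(62 + 529\right) = 36 \cdot 591 = 21276$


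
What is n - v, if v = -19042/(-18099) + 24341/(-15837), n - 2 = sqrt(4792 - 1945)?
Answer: 237415777/95544621 + sqrt(2847) ≈ 55.842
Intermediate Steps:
n = 2 + sqrt(2847) (n = 2 + sqrt(4792 - 1945) = 2 + sqrt(2847) ≈ 55.357)
v = -46326535/95544621 (v = -19042*(-1/18099) + 24341*(-1/15837) = 19042/18099 - 24341/15837 = -46326535/95544621 ≈ -0.48487)
n - v = (2 + sqrt(2847)) - 1*(-46326535/95544621) = (2 + sqrt(2847)) + 46326535/95544621 = 237415777/95544621 + sqrt(2847)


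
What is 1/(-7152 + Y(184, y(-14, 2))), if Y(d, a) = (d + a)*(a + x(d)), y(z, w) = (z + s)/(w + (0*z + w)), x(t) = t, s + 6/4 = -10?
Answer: 64/1561513 ≈ 4.0986e-5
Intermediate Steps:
s = -23/2 (s = -3/2 - 10 = -23/2 ≈ -11.500)
y(z, w) = (-23/2 + z)/(2*w) (y(z, w) = (z - 23/2)/(w + (0*z + w)) = (-23/2 + z)/(w + (0 + w)) = (-23/2 + z)/(w + w) = (-23/2 + z)/((2*w)) = (-23/2 + z)*(1/(2*w)) = (-23/2 + z)/(2*w))
Y(d, a) = (a + d)² (Y(d, a) = (d + a)*(a + d) = (a + d)*(a + d) = (a + d)²)
1/(-7152 + Y(184, y(-14, 2))) = 1/(-7152 + (((¼)*(-23 + 2*(-14))/2)² + 184² + 2*((¼)*(-23 + 2*(-14))/2)*184)) = 1/(-7152 + (((¼)*(½)*(-23 - 28))² + 33856 + 2*((¼)*(½)*(-23 - 28))*184)) = 1/(-7152 + (((¼)*(½)*(-51))² + 33856 + 2*((¼)*(½)*(-51))*184)) = 1/(-7152 + ((-51/8)² + 33856 + 2*(-51/8)*184)) = 1/(-7152 + (2601/64 + 33856 - 2346)) = 1/(-7152 + 2019241/64) = 1/(1561513/64) = 64/1561513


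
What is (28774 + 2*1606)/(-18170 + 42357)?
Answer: 31986/24187 ≈ 1.3224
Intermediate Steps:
(28774 + 2*1606)/(-18170 + 42357) = (28774 + 3212)/24187 = 31986*(1/24187) = 31986/24187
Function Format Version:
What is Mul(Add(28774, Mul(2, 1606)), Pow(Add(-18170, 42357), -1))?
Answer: Rational(31986, 24187) ≈ 1.3224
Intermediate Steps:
Mul(Add(28774, Mul(2, 1606)), Pow(Add(-18170, 42357), -1)) = Mul(Add(28774, 3212), Pow(24187, -1)) = Mul(31986, Rational(1, 24187)) = Rational(31986, 24187)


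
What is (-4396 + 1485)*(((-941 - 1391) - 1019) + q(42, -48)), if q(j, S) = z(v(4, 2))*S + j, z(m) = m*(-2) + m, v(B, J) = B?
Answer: 9073587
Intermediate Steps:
z(m) = -m (z(m) = -2*m + m = -m)
q(j, S) = j - 4*S (q(j, S) = (-1*4)*S + j = -4*S + j = j - 4*S)
(-4396 + 1485)*(((-941 - 1391) - 1019) + q(42, -48)) = (-4396 + 1485)*(((-941 - 1391) - 1019) + (42 - 4*(-48))) = -2911*((-2332 - 1019) + (42 + 192)) = -2911*(-3351 + 234) = -2911*(-3117) = 9073587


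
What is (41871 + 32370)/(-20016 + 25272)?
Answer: 113/8 ≈ 14.125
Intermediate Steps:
(41871 + 32370)/(-20016 + 25272) = 74241/5256 = 74241*(1/5256) = 113/8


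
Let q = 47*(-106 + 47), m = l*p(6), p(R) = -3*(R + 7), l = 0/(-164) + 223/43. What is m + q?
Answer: -127936/43 ≈ -2975.3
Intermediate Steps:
l = 223/43 (l = 0*(-1/164) + 223*(1/43) = 0 + 223/43 = 223/43 ≈ 5.1860)
p(R) = -21 - 3*R (p(R) = -3*(7 + R) = -21 - 3*R)
m = -8697/43 (m = 223*(-21 - 3*6)/43 = 223*(-21 - 18)/43 = (223/43)*(-39) = -8697/43 ≈ -202.26)
q = -2773 (q = 47*(-59) = -2773)
m + q = -8697/43 - 2773 = -127936/43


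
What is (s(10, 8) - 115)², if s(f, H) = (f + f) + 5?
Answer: 8100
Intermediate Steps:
s(f, H) = 5 + 2*f (s(f, H) = 2*f + 5 = 5 + 2*f)
(s(10, 8) - 115)² = ((5 + 2*10) - 115)² = ((5 + 20) - 115)² = (25 - 115)² = (-90)² = 8100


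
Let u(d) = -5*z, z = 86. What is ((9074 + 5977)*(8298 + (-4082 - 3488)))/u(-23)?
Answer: -5478564/215 ≈ -25482.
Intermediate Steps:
u(d) = -430 (u(d) = -5*86 = -430)
((9074 + 5977)*(8298 + (-4082 - 3488)))/u(-23) = ((9074 + 5977)*(8298 + (-4082 - 3488)))/(-430) = (15051*(8298 - 7570))*(-1/430) = (15051*728)*(-1/430) = 10957128*(-1/430) = -5478564/215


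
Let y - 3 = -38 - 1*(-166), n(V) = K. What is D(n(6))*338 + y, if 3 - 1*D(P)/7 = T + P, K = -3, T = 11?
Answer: -11699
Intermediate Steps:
n(V) = -3
y = 131 (y = 3 + (-38 - 1*(-166)) = 3 + (-38 + 166) = 3 + 128 = 131)
D(P) = -56 - 7*P (D(P) = 21 - 7*(11 + P) = 21 + (-77 - 7*P) = -56 - 7*P)
D(n(6))*338 + y = (-56 - 7*(-3))*338 + 131 = (-56 + 21)*338 + 131 = -35*338 + 131 = -11830 + 131 = -11699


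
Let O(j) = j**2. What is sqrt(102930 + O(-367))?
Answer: sqrt(237619) ≈ 487.46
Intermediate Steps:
sqrt(102930 + O(-367)) = sqrt(102930 + (-367)**2) = sqrt(102930 + 134689) = sqrt(237619)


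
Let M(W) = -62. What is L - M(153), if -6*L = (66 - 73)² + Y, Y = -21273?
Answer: 10798/3 ≈ 3599.3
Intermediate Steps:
L = 10612/3 (L = -((66 - 73)² - 21273)/6 = -((-7)² - 21273)/6 = -(49 - 21273)/6 = -⅙*(-21224) = 10612/3 ≈ 3537.3)
L - M(153) = 10612/3 - 1*(-62) = 10612/3 + 62 = 10798/3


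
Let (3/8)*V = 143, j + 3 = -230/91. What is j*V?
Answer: -44264/21 ≈ -2107.8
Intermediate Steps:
j = -503/91 (j = -3 - 230/91 = -503/91 ≈ -5.5275)
V = 1144/3 (V = (8/3)*143 = 1144/3 ≈ 381.33)
j*V = -503/91*1144/3 = -44264/21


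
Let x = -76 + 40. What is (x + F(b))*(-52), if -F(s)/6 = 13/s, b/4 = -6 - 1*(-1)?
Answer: 8346/5 ≈ 1669.2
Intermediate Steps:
x = -36
b = -20 (b = 4*(-6 - 1*(-1)) = 4*(-6 + 1) = 4*(-5) = -20)
F(s) = -78/s
(x + F(b))*(-52) = (-36 - 78/(-20))*(-52) = (-36 - 78*(-1/20))*(-52) = (-36 + 39/10)*(-52) = -321/10*(-52) = 8346/5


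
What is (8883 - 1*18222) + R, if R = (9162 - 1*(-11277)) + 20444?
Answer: 31544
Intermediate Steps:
R = 40883 (R = (9162 + 11277) + 20444 = 20439 + 20444 = 40883)
(8883 - 1*18222) + R = (8883 - 1*18222) + 40883 = (8883 - 18222) + 40883 = -9339 + 40883 = 31544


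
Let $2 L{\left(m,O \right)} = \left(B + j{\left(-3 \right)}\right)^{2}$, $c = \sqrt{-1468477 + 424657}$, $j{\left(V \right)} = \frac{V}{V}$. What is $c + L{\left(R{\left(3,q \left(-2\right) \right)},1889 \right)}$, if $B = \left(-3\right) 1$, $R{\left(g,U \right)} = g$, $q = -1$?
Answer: $2 + 6 i \sqrt{28995} \approx 2.0 + 1021.7 i$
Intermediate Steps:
$j{\left(V \right)} = 1$
$B = -3$
$c = 6 i \sqrt{28995}$ ($c = \sqrt{-1043820} = 6 i \sqrt{28995} \approx 1021.7 i$)
$L{\left(m,O \right)} = 2$ ($L{\left(m,O \right)} = \frac{\left(-3 + 1\right)^{2}}{2} = \frac{\left(-2\right)^{2}}{2} = \frac{1}{2} \cdot 4 = 2$)
$c + L{\left(R{\left(3,q \left(-2\right) \right)},1889 \right)} = 6 i \sqrt{28995} + 2 = 2 + 6 i \sqrt{28995}$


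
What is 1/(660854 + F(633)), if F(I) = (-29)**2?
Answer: 1/661695 ≈ 1.5113e-6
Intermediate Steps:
F(I) = 841
1/(660854 + F(633)) = 1/(660854 + 841) = 1/661695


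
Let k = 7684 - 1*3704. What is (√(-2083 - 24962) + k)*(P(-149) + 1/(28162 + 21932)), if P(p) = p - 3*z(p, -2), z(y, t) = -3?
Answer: -13956186410/25047 - 7013159*I*√3005/16698 ≈ -5.572e+5 - 23024.0*I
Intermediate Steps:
P(p) = 9 + p (P(p) = p - 3*(-3) = p + 9 = 9 + p)
k = 3980 (k = 7684 - 3704 = 3980)
(√(-2083 - 24962) + k)*(P(-149) + 1/(28162 + 21932)) = (√(-2083 - 24962) + 3980)*((9 - 149) + 1/(28162 + 21932)) = (√(-27045) + 3980)*(-140 + 1/50094) = (3*I*√3005 + 3980)*(-140 + 1/50094) = (3980 + 3*I*√3005)*(-7013159/50094) = -13956186410/25047 - 7013159*I*√3005/16698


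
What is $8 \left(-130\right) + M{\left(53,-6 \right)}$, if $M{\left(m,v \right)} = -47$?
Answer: $-1087$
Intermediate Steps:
$8 \left(-130\right) + M{\left(53,-6 \right)} = 8 \left(-130\right) - 47 = -1040 - 47 = -1087$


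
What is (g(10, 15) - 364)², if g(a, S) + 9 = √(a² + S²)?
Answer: 139454 - 3730*√13 ≈ 1.2601e+5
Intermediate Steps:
g(a, S) = -9 + √(S² + a²) (g(a, S) = -9 + √(a² + S²) = -9 + √(S² + a²))
(g(10, 15) - 364)² = ((-9 + √(15² + 10²)) - 364)² = ((-9 + √(225 + 100)) - 364)² = ((-9 + √325) - 364)² = ((-9 + 5*√13) - 364)² = (-373 + 5*√13)²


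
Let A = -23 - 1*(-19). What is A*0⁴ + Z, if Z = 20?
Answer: 20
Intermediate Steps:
A = -4 (A = -23 + 19 = -4)
A*0⁴ + Z = -4*0⁴ + 20 = -4*0 + 20 = 0 + 20 = 20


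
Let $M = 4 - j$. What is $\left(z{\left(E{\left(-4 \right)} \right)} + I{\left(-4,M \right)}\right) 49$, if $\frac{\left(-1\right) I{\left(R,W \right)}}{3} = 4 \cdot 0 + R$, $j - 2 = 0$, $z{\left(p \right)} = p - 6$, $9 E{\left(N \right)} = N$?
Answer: $\frac{2450}{9} \approx 272.22$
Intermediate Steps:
$E{\left(N \right)} = \frac{N}{9}$
$z{\left(p \right)} = -6 + p$ ($z{\left(p \right)} = p - 6 = -6 + p$)
$j = 2$ ($j = 2 + 0 = 2$)
$M = 2$ ($M = 4 - 2 = 2$)
$I{\left(R,W \right)} = - 3 R$ ($I{\left(R,W \right)} = - 3 \left(4 \cdot 0 + R\right) = - 3 \left(0 + R\right) = - 3 R$)
$\left(z{\left(E{\left(-4 \right)} \right)} + I{\left(-4,M \right)}\right) 49 = \left(\left(-6 + \frac{1}{9} \left(-4\right)\right) - -12\right) 49 = \left(\left(-6 - \frac{4}{9}\right) + 12\right) 49 = \left(- \frac{58}{9} + 12\right) 49 = \frac{50}{9} \cdot 49 = \frac{2450}{9}$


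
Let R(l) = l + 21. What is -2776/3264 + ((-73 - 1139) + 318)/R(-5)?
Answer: -2893/51 ≈ -56.725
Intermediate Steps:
R(l) = 21 + l
-2776/3264 + ((-73 - 1139) + 318)/R(-5) = -2776/3264 + ((-73 - 1139) + 318)/(21 - 5) = -2776*1/3264 + (-1212 + 318)/16 = -347/408 - 894*1/16 = -347/408 - 447/8 = -2893/51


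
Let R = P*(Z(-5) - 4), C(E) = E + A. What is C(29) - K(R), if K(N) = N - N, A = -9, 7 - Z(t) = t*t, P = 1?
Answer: 20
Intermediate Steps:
Z(t) = 7 - t**2 (Z(t) = 7 - t*t = 7 - t**2)
C(E) = -9 + E (C(E) = E - 9 = -9 + E)
R = -22 (R = 1*((7 - 1*(-5)**2) - 4) = 1*((7 - 1*25) - 4) = 1*((7 - 25) - 4) = 1*(-18 - 4) = 1*(-22) = -22)
K(N) = 0
C(29) - K(R) = (-9 + 29) - 1*0 = 20 + 0 = 20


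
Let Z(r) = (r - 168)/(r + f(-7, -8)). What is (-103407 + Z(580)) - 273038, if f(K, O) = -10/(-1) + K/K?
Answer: -222478583/591 ≈ -3.7644e+5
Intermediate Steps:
f(K, O) = 11 (f(K, O) = -10*(-1) + 1 = 10 + 1 = 11)
Z(r) = (-168 + r)/(11 + r) (Z(r) = (r - 168)/(r + 11) = (-168 + r)/(11 + r))
(-103407 + Z(580)) - 273038 = (-103407 + (-168 + 580)/(11 + 580)) - 273038 = (-103407 + 412/591) - 273038 = -61113125/591 - 273038 = -222478583/591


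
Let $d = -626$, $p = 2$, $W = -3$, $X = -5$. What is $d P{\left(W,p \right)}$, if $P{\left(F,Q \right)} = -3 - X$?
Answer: $-1252$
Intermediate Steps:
$P{\left(F,Q \right)} = 2$ ($P{\left(F,Q \right)} = -3 - -5 = -3 + 5 = 2$)
$d P{\left(W,p \right)} = \left(-626\right) 2 = -1252$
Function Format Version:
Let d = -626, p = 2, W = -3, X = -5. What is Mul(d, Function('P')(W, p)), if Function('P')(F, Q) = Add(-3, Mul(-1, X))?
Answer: -1252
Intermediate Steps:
Function('P')(F, Q) = 2 (Function('P')(F, Q) = Add(-3, Mul(-1, -5)) = Add(-3, 5) = 2)
Mul(d, Function('P')(W, p)) = Mul(-626, 2) = -1252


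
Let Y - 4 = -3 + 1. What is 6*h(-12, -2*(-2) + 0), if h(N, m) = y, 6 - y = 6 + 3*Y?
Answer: -36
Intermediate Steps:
Y = 2 (Y = 4 + (-3 + 1) = 4 - 2 = 2)
y = -6 (y = 6 - (6 + 3*2) = 6 - (6 + 6) = 6 - 1*12 = 6 - 12 = -6)
h(N, m) = -6
6*h(-12, -2*(-2) + 0) = 6*(-6) = -36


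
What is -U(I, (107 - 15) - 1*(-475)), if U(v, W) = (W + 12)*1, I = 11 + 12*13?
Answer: -579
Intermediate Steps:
I = 167 (I = 11 + 156 = 167)
U(v, W) = 12 + W (U(v, W) = (12 + W)*1 = 12 + W)
-U(I, (107 - 15) - 1*(-475)) = -(12 + ((107 - 15) - 1*(-475))) = -(12 + (92 + 475)) = -(12 + 567) = -1*579 = -579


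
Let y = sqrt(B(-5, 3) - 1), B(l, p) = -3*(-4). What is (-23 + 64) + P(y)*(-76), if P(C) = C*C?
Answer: -795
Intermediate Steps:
B(l, p) = 12
y = sqrt(11) (y = sqrt(12 - 1) = sqrt(11) ≈ 3.3166)
P(C) = C**2
(-23 + 64) + P(y)*(-76) = (-23 + 64) + (sqrt(11))**2*(-76) = 41 + 11*(-76) = 41 - 836 = -795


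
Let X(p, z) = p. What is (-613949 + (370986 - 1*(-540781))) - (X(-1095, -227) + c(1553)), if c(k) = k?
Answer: 297360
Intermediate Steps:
(-613949 + (370986 - 1*(-540781))) - (X(-1095, -227) + c(1553)) = (-613949 + (370986 - 1*(-540781))) - (-1095 + 1553) = (-613949 + (370986 + 540781)) - 1*458 = (-613949 + 911767) - 458 = 297818 - 458 = 297360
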